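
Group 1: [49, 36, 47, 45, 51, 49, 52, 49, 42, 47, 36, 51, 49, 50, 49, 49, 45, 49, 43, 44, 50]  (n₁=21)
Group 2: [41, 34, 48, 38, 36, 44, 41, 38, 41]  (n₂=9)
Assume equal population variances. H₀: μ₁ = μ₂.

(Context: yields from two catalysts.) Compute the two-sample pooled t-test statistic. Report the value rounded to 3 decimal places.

x̄₁=46.762, s₁=4.482, n₁=21
x̄₂=40.111, s₂=4.226, n₂=9
s_p² = [20·4.482² + 8·4.226²]/28 = 19.4535
SE = √(s_p²·(1/21+1/9)) = 1.7572
t = (46.762−40.111)/1.7572 = 3.7848
df = 28

test statistic = 3.785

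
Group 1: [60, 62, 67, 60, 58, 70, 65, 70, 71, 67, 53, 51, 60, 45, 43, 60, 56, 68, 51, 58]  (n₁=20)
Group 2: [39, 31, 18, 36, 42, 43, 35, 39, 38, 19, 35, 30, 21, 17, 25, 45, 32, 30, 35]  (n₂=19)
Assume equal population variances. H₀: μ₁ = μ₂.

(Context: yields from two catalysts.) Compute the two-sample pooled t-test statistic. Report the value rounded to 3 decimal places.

test statistic = 10.303

x̄₁=59.750, s₁=8.143, n₁=20
x̄₂=32.105, s₂=8.615, n₂=19
s_p² = [19·8.143² + 18·8.615²]/37 = 70.1497
SE = √(s_p²·(1/20+1/19)) = 2.6832
t = (59.750−32.105)/2.6832 = 10.3029
df = 37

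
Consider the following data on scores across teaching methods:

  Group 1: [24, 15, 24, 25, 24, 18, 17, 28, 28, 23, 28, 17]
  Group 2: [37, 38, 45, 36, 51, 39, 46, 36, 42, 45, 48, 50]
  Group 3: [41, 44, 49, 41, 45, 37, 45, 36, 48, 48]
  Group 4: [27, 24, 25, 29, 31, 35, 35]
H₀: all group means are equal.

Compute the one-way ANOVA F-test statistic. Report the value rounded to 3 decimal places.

Group means [22.58, 42.75, 43.40, 29.43], grand mean 34.732
SSB = Σnᵢ(x̄ᵢ−x̄)² = 3490.768; SSW = ΣΣ(x−x̄ᵢ)² = 877.281
MSB = 3490.768/3 = 1163.5893; MSW = 877.281/37 = 23.7103
F = MSB/MSW = 49.0753
df = (3, 37)

test statistic = 49.075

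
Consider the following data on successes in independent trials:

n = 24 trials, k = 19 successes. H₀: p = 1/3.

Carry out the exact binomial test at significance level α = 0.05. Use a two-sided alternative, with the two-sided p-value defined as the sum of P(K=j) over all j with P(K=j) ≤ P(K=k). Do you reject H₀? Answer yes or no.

reject H₀: yes

Exact binomial: n=24, k=19, p₀=1/3=0.3333
P(X=j) = C(n,j)·p₀^j·(1−p₀)^(n−j); p = Σ P(X=j) over j with P(X=j) ≤ P(X=19)
p-value (two-sided) = 0.00001
At α=0.05: p < α → reject H₀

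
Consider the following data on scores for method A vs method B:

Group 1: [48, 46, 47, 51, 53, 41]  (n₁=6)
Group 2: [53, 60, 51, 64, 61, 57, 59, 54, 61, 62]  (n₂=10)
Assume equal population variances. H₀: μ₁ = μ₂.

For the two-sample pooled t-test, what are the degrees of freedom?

df = n₁ + n₂ − 2 = 6 + 10 − 2 = 14

degrees of freedom = 14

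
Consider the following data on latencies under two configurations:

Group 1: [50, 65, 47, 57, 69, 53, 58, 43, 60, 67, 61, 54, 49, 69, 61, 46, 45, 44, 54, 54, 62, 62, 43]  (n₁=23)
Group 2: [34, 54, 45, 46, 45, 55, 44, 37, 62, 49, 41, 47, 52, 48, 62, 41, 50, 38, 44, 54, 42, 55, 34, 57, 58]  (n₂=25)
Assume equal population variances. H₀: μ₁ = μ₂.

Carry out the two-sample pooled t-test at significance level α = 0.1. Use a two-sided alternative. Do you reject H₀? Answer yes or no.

x̄₁=55.348, s₁=8.429, n₁=23
x̄₂=47.760, s₂=8.074, n₂=25
s_p² = [22·8.429² + 24·8.074²]/46 = 67.9952
SE = √(s_p²·(1/23+1/25)) = 2.3825
t = (55.348−47.760)/2.3825 = 3.1849
df = 46
p-value (two-sided) = 0.00260
At α=0.1: p < α → reject H₀

reject H₀: yes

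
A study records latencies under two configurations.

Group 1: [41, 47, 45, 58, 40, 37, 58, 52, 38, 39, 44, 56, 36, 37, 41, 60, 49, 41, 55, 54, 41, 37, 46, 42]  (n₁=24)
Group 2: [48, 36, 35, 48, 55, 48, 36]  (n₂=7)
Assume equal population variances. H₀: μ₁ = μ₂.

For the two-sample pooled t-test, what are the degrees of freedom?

degrees of freedom = 29

df = n₁ + n₂ − 2 = 24 + 7 − 2 = 29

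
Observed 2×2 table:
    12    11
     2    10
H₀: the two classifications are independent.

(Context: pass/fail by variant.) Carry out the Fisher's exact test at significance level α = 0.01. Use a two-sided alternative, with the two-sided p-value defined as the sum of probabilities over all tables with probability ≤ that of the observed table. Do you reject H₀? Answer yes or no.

Margins: r₁=23, r₂=12, c₁=14, c₂=21, n=35
p_obs = C(23,12)·C(12,2)/C(35,14); sum pmf over tables with pmf ≤ p_obs
p-value (two-sided) = 0.06973
At α=0.01: p ≥ α → fail to reject H₀

reject H₀: no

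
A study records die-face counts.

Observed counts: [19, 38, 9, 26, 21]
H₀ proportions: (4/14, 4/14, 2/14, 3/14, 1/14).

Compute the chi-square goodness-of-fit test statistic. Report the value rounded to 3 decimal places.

test statistic = 30.479

n = 113; E_i = n·p_i = [32.29, 32.29, 16.14, 24.21, 8.07]
χ² = (19−32.29)²/32.29 + (38−32.29)²/32.29 + (9−16.14)²/16.14 + (26−24.21)²/24.21 + (21−8.07)²/8.07 = 30.4794
df = 4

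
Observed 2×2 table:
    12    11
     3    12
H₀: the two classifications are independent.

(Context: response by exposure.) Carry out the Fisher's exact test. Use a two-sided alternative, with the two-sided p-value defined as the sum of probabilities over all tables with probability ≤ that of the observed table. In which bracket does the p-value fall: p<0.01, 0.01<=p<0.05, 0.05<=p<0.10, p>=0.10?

p-value bracket: 0.05<=p<0.10

Margins: r₁=23, r₂=15, c₁=15, c₂=23, n=38
p_obs = C(23,12)·C(15,3)/C(38,15); sum pmf over tables with pmf ≤ p_obs
p-value (two-sided) = 0.08838
→ bracket: 0.05<=p<0.10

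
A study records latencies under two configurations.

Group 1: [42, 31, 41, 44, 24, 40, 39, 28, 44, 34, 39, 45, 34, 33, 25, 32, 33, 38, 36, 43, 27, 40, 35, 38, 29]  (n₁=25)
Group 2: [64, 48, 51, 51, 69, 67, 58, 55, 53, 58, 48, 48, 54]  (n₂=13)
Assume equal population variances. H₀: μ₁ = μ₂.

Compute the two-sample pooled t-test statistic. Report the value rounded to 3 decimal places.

test statistic = -8.973

x̄₁=35.760, s₁=6.132, n₁=25
x̄₂=55.692, s₂=7.169, n₂=13
s_p² = [24·6.132² + 12·7.169²]/36 = 42.2036
SE = √(s_p²·(1/25+1/13)) = 2.2214
t = (35.760−55.692)/2.2214 = -8.9729
df = 36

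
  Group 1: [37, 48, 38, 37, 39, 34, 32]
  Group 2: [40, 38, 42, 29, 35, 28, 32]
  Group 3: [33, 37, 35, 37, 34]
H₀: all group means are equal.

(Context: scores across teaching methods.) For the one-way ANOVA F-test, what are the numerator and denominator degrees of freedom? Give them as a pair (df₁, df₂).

degrees of freedom = [2, 16]

k = 3 groups, N = 19 total
df = (k−1, N−k) = (3−1, 19−3) = (2, 16)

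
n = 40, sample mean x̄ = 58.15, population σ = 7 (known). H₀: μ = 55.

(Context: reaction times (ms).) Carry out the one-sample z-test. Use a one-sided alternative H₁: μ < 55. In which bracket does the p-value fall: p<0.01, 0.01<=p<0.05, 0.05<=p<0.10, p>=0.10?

p-value bracket: p>=0.10

SE = σ/√n = 7/√40 = 1.1068
z = (x̄−μ₀)/SE = (58.15−55)/1.1068 = 2.8460
p-value (one-sided, H₁ less) = 0.99779
→ bracket: p>=0.10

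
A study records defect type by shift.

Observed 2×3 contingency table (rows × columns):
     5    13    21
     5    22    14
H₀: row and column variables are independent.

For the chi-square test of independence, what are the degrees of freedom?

df = (r−1)(c−1) = (2−1)·(3−1) = 2

degrees of freedom = 2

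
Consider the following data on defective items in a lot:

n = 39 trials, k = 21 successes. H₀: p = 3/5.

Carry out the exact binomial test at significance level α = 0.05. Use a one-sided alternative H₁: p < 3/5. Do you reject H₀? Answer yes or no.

reject H₀: no

Exact binomial: n=39, k=21, p₀=3/5=0.6000
P(X≤21) from Σ C(n,i)·p₀^i·(1−p₀)^(n−i)
p-value (one-sided, H₁ less) = 0.26533
At α=0.05: p ≥ α → fail to reject H₀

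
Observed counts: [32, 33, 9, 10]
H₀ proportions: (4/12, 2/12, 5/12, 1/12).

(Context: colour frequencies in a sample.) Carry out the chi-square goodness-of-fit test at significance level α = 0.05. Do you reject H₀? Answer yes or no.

reject H₀: yes

n = 84; E_i = n·p_i = [28.00, 14.00, 35.00, 7.00]
χ² = (32−28.00)²/28.00 + (33−14.00)²/14.00 + (9−35.00)²/35.00 + (10−7.00)²/7.00 = 46.9571
df = 3
p-value (upper-tail) = 0.00000
At α=0.05: p < α → reject H₀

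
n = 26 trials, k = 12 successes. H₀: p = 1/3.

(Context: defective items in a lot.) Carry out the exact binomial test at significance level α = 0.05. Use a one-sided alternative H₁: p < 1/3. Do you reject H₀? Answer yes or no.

reject H₀: no

Exact binomial: n=26, k=12, p₀=1/3=0.3333
P(X≤12) from Σ C(n,i)·p₀^i·(1−p₀)^(n−i)
p-value (one-sided, H₁ less) = 0.94173
At α=0.05: p ≥ α → fail to reject H₀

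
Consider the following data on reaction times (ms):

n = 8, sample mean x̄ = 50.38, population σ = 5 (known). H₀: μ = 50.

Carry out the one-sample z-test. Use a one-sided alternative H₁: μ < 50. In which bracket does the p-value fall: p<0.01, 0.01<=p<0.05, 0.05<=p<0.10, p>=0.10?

SE = σ/√n = 5/√8 = 1.7678
z = (x̄−μ₀)/SE = (50.38−50)/1.7678 = 0.2150
p-value (one-sided, H₁ less) = 0.58510
→ bracket: p>=0.10

p-value bracket: p>=0.10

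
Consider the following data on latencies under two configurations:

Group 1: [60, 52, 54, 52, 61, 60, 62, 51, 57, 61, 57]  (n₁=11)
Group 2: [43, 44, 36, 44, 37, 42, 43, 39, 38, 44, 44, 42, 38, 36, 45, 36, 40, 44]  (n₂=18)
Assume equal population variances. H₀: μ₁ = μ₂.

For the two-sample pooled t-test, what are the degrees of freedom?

df = n₁ + n₂ − 2 = 11 + 18 − 2 = 27

degrees of freedom = 27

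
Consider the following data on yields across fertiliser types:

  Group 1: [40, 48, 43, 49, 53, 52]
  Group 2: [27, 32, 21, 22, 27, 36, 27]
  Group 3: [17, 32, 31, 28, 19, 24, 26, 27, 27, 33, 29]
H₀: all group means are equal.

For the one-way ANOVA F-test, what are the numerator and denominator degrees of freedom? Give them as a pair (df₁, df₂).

k = 3 groups, N = 24 total
df = (k−1, N−k) = (3−1, 24−3) = (2, 21)

degrees of freedom = [2, 21]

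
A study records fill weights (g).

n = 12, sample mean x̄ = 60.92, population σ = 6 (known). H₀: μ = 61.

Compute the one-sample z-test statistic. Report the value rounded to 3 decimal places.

SE = σ/√n = 6/√12 = 1.7321
z = (x̄−μ₀)/SE = (60.92−61)/1.7321 = -0.0462

test statistic = -0.046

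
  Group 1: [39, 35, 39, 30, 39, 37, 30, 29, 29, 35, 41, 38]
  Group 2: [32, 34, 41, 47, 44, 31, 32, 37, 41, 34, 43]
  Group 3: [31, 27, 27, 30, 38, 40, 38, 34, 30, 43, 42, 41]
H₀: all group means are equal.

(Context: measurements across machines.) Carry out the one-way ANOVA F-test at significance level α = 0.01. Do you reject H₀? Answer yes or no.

Group means [35.08, 37.82, 35.08], grand mean 35.943
SSB = Σnᵢ(x̄ᵢ−x̄)² = 56.416; SSW = ΣΣ(x−x̄ᵢ)² = 919.470
MSB = 56.416/2 = 28.2080; MSW = 919.470/32 = 28.7334
F = MSB/MSW = 0.9817
df = (2, 32)
p-value (upper-tail) = 0.38567
At α=0.01: p ≥ α → fail to reject H₀

reject H₀: no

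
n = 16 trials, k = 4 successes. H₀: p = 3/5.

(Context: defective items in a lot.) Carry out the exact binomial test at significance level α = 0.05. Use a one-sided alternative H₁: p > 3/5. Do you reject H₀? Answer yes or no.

Exact binomial: n=16, k=4, p₀=3/5=0.6000
P(X≥4) from Σ C(n,i)·p₀^i·(1−p₀)^(n−i)
p-value (one-sided, H₁ greater) = 0.99906
At α=0.05: p ≥ α → fail to reject H₀

reject H₀: no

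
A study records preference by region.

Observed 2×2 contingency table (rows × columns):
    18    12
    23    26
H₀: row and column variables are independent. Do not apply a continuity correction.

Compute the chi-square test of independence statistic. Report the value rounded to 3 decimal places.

Row totals [30, 49], col totals [41, 38], n=79
χ² = (18−15.57)²/15.57 + (12−14.43)²/14.43 + (23−25.43)²/25.43 + (26−23.57)²/23.57 = 1.2716
df = 1

test statistic = 1.272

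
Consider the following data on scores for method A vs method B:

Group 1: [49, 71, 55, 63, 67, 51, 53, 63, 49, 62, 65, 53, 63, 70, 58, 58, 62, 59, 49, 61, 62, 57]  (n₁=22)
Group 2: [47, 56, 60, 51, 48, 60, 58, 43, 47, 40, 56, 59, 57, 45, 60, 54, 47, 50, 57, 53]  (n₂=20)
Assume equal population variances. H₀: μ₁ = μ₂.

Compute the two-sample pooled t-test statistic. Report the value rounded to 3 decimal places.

x̄₁=59.091, s₁=6.553, n₁=22
x̄₂=52.400, s₂=6.202, n₂=20
s_p² = [21·6.553² + 19·6.202²]/40 = 40.8155
SE = √(s_p²·(1/22+1/20)) = 1.9738
t = (59.091−52.400)/1.9738 = 3.3898
df = 40

test statistic = 3.390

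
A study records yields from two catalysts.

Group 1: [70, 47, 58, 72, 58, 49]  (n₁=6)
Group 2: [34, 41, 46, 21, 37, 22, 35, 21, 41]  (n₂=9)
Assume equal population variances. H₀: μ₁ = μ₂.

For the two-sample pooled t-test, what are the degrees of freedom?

degrees of freedom = 13

df = n₁ + n₂ − 2 = 6 + 9 − 2 = 13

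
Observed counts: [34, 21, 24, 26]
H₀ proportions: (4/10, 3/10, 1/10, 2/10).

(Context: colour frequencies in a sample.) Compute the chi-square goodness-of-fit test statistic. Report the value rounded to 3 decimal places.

test statistic = 23.571

n = 105; E_i = n·p_i = [42.00, 31.50, 10.50, 21.00]
χ² = (34−42.00)²/42.00 + (21−31.50)²/31.50 + (24−10.50)²/10.50 + (26−21.00)²/21.00 = 23.5714
df = 3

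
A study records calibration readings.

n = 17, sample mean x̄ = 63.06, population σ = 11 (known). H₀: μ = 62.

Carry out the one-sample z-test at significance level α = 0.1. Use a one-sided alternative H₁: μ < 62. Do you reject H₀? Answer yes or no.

reject H₀: no

SE = σ/√n = 11/√17 = 2.6679
z = (x̄−μ₀)/SE = (63.06−62)/2.6679 = 0.3973
p-value (one-sided, H₁ less) = 0.65443
At α=0.1: p ≥ α → fail to reject H₀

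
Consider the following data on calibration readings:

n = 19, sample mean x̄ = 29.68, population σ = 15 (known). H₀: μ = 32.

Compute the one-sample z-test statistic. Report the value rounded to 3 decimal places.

SE = σ/√n = 15/√19 = 3.4412
z = (x̄−μ₀)/SE = (29.68−32)/3.4412 = -0.6742

test statistic = -0.674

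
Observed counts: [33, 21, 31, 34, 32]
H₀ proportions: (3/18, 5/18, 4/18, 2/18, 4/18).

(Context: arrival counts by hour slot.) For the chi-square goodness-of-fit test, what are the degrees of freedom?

df = k − 1 = 5 − 1 = 4

degrees of freedom = 4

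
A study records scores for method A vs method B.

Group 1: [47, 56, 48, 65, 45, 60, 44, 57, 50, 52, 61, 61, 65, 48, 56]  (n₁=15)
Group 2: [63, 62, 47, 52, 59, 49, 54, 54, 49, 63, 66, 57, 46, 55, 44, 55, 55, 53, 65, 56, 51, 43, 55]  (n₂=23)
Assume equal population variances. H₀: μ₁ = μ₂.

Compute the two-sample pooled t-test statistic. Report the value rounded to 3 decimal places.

test statistic = -0.065

x̄₁=54.333, s₁=7.138, n₁=15
x̄₂=54.478, s₂=6.487, n₂=23
s_p² = [14·7.138² + 22·6.487²]/36 = 45.5298
SE = √(s_p²·(1/15+1/23)) = 2.2394
t = (54.333−54.478)/2.2394 = -0.0647
df = 36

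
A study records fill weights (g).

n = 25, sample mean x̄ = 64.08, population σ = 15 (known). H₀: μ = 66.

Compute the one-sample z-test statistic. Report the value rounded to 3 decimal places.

test statistic = -0.640

SE = σ/√n = 15/√25 = 3.0000
z = (x̄−μ₀)/SE = (64.08−66)/3.0000 = -0.6400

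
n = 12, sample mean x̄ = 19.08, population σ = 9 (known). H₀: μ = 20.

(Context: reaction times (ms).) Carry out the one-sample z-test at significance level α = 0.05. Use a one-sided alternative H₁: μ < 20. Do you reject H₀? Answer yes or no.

SE = σ/√n = 9/√12 = 2.5981
z = (x̄−μ₀)/SE = (19.08−20)/2.5981 = -0.3541
p-value (one-sided, H₁ less) = 0.36163
At α=0.05: p ≥ α → fail to reject H₀

reject H₀: no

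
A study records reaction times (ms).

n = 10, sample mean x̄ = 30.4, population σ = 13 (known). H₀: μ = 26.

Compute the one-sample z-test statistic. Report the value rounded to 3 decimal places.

test statistic = 1.070

SE = σ/√n = 13/√10 = 4.1110
z = (x̄−μ₀)/SE = (30.4−26)/4.1110 = 1.0703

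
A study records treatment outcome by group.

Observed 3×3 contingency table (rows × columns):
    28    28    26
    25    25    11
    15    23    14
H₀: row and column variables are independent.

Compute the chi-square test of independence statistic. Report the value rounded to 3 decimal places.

test statistic = 4.646

Row totals [82, 61, 52], col totals [68, 76, 51], n=195
χ² = (28−28.59)²/28.59 + (28−31.96)²/31.96 + (26−21.45)²/21.45 + (25−21.27)²/21.27 + (25−23.77)²/23.77 + (11−15.95)²/15.95 + (15−18.13)²/18.13 + (23−20.27)²/20.27 + (14−13.60)²/13.60 = 4.6464
df = 4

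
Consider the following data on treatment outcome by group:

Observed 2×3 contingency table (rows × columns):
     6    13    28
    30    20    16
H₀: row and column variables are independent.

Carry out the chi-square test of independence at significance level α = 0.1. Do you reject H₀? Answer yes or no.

reject H₀: yes

Row totals [47, 66], col totals [36, 33, 44], n=113
χ² = (6−14.97)²/14.97 + (13−13.73)²/13.73 + (28−18.30)²/18.30 + (30−21.03)²/21.03 + (20−19.27)²/19.27 + (16−25.70)²/25.70 = 18.0739
df = 2
p-value (upper-tail) = 0.00012
At α=0.1: p < α → reject H₀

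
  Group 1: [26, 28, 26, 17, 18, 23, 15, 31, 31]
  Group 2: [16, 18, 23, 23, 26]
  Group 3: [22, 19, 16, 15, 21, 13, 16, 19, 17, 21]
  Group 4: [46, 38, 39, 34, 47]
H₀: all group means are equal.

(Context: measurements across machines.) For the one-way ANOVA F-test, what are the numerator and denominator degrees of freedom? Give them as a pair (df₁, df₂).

k = 4 groups, N = 29 total
df = (k−1, N−k) = (4−1, 29−4) = (3, 25)

degrees of freedom = [3, 25]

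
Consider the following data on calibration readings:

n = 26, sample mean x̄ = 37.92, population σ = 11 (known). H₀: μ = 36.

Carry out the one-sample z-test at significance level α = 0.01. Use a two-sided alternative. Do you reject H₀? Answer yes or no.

SE = σ/√n = 11/√26 = 2.1573
z = (x̄−μ₀)/SE = (37.92−36)/2.1573 = 0.8900
p-value (two-sided) = 0.37346
At α=0.01: p ≥ α → fail to reject H₀

reject H₀: no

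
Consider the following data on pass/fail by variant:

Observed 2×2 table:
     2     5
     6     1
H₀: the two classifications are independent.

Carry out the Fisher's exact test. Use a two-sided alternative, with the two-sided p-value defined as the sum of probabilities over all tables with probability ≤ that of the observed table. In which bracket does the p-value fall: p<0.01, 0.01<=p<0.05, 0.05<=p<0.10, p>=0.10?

Margins: r₁=7, r₂=7, c₁=8, c₂=6, n=14
p_obs = C(7,2)·C(7,6)/C(14,8); sum pmf over tables with pmf ≤ p_obs
p-value (two-sided) = 0.10256
→ bracket: p>=0.10

p-value bracket: p>=0.10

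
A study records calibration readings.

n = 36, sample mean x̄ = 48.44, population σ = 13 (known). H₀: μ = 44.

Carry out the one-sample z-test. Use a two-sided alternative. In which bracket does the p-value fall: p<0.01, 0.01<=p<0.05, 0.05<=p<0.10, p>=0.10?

SE = σ/√n = 13/√36 = 2.1667
z = (x̄−μ₀)/SE = (48.44−44)/2.1667 = 2.0492
p-value (two-sided) = 0.04044
→ bracket: 0.01<=p<0.05

p-value bracket: 0.01<=p<0.05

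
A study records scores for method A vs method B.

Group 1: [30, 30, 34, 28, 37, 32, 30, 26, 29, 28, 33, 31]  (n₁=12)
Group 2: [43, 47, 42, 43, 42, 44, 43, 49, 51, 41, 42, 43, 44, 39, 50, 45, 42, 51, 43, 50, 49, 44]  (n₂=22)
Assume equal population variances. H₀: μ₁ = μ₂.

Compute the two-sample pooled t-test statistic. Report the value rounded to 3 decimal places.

test statistic = -11.677

x̄₁=30.667, s₁=2.995, n₁=12
x̄₂=44.864, s₂=3.576, n₂=22
s_p² = [11·2.995² + 21·3.576²]/32 = 11.4768
SE = √(s_p²·(1/12+1/22)) = 1.2158
t = (30.667−44.864)/1.2158 = -11.6774
df = 32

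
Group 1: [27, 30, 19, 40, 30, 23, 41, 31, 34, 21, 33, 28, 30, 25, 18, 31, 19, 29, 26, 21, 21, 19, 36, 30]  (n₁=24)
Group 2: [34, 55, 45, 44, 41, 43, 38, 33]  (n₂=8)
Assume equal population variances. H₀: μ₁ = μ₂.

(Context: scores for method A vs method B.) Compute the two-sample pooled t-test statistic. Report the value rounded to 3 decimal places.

test statistic = -5.143

x̄₁=27.583, s₁=6.587, n₁=24
x̄₂=41.625, s₂=7.009, n₂=8
s_p² = [23·6.587² + 7·7.009²]/30 = 44.7236
SE = √(s_p²·(1/24+1/8)) = 2.7302
t = (27.583−41.625)/2.7302 = -5.1431
df = 30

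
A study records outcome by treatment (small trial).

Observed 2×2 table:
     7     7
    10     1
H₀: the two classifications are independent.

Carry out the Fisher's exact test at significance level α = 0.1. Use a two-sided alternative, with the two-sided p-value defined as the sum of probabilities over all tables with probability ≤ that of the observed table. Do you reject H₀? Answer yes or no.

Margins: r₁=14, r₂=11, c₁=17, c₂=8, n=25
p_obs = C(14,7)·C(11,10)/C(25,17); sum pmf over tables with pmf ≤ p_obs
p-value (two-sided) = 0.04211
At α=0.1: p < α → reject H₀

reject H₀: yes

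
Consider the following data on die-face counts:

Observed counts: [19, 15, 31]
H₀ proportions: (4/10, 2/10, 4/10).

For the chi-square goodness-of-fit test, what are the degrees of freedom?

degrees of freedom = 2

df = k − 1 = 3 − 1 = 2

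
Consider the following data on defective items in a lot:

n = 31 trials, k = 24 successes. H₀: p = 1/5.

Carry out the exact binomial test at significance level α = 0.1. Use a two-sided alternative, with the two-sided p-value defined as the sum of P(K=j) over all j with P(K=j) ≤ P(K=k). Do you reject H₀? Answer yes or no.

Exact binomial: n=31, k=24, p₀=1/5=0.2000
P(X=j) = C(n,j)·p₀^j·(1−p₀)^(n−j); p = Σ P(X=j) over j with P(X=j) ≤ P(X=24)
p-value (two-sided) = 0.00000
At α=0.1: p < α → reject H₀

reject H₀: yes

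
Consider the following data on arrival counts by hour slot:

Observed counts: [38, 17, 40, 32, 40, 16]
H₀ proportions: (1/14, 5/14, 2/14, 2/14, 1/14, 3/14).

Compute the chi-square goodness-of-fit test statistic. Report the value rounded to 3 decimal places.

test statistic = 161.196

n = 183; E_i = n·p_i = [13.07, 65.36, 26.14, 26.14, 13.07, 39.21]
χ² = (38−13.07)²/13.07 + (17−65.36)²/65.36 + (40−26.14)²/26.14 + (32−26.14)²/26.14 + (40−13.07)²/13.07 + (16−39.21)²/39.21 = 161.1960
df = 5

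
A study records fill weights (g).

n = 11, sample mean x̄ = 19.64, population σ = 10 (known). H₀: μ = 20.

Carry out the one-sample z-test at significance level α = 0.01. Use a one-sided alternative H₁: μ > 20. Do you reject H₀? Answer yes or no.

reject H₀: no

SE = σ/√n = 10/√11 = 3.0151
z = (x̄−μ₀)/SE = (19.64−20)/3.0151 = -0.1194
p-value (one-sided, H₁ greater) = 0.54752
At α=0.01: p ≥ α → fail to reject H₀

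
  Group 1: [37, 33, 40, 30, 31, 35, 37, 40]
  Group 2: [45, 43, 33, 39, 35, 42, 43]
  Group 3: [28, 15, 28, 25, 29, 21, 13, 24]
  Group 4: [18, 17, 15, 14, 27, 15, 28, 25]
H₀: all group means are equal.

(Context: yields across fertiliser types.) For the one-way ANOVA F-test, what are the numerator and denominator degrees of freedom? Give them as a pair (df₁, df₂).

k = 4 groups, N = 31 total
df = (k−1, N−k) = (4−1, 31−4) = (3, 27)

degrees of freedom = [3, 27]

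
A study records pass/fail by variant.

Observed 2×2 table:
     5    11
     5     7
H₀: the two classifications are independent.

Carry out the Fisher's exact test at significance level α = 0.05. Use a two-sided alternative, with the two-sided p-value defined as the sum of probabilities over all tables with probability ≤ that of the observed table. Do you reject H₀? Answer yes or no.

Margins: r₁=16, r₂=12, c₁=10, c₂=18, n=28
p_obs = C(16,5)·C(12,5)/C(28,10); sum pmf over tables with pmf ≤ p_obs
p-value (two-sided) = 0.69794
At α=0.05: p ≥ α → fail to reject H₀

reject H₀: no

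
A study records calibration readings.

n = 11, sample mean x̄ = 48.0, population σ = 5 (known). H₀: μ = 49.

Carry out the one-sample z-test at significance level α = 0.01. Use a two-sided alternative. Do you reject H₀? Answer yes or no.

reject H₀: no

SE = σ/√n = 5/√11 = 1.5076
z = (x̄−μ₀)/SE = (48.0−49)/1.5076 = -0.6633
p-value (two-sided) = 0.50712
At α=0.01: p ≥ α → fail to reject H₀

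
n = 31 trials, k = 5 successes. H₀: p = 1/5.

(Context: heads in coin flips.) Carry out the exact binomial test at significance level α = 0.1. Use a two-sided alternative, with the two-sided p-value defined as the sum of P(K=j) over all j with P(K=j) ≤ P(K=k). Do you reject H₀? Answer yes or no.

reject H₀: no

Exact binomial: n=31, k=5, p₀=1/5=0.2000
P(X=j) = C(n,j)·p₀^j·(1−p₀)^(n−j); p = Σ P(X=j) over j with P(X=j) ≤ P(X=5)
p-value (two-sided) = 0.82198
At α=0.1: p ≥ α → fail to reject H₀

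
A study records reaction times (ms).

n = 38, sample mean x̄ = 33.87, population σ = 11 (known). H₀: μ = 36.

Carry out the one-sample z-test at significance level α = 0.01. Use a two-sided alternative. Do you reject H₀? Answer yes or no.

reject H₀: no

SE = σ/√n = 11/√38 = 1.7844
z = (x̄−μ₀)/SE = (33.87−36)/1.7844 = -1.1937
p-value (two-sided) = 0.23261
At α=0.01: p ≥ α → fail to reject H₀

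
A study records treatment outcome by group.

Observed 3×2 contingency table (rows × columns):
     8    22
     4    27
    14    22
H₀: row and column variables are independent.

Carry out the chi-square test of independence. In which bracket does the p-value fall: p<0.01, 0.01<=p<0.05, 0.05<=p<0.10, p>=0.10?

p-value bracket: 0.05<=p<0.10

Row totals [30, 31, 36], col totals [26, 71], n=97
χ² = (8−8.04)²/8.04 + (22−21.96)²/21.96 + (4−8.31)²/8.31 + (27−22.69)²/22.69 + (14−9.65)²/9.65 + (22−26.35)²/26.35 = 5.7332
df = 2
p-value (upper-tail) = 0.05689
→ bracket: 0.05<=p<0.10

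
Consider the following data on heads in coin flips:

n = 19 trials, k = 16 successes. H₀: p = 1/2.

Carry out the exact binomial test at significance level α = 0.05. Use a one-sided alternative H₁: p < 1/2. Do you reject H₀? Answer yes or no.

reject H₀: no

Exact binomial: n=19, k=16, p₀=1/2=0.5000
P(X≤16) from Σ C(n,i)·p₀^i·(1−p₀)^(n−i)
p-value (one-sided, H₁ less) = 0.99964
At α=0.05: p ≥ α → fail to reject H₀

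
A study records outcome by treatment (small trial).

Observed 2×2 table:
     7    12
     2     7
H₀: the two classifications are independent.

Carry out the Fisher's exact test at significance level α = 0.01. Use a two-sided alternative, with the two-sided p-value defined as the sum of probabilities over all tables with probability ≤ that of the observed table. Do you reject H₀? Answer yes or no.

reject H₀: no

Margins: r₁=19, r₂=9, c₁=9, c₂=19, n=28
p_obs = C(19,7)·C(9,2)/C(28,9); sum pmf over tables with pmf ≤ p_obs
p-value (two-sided) = 0.67003
At α=0.01: p ≥ α → fail to reject H₀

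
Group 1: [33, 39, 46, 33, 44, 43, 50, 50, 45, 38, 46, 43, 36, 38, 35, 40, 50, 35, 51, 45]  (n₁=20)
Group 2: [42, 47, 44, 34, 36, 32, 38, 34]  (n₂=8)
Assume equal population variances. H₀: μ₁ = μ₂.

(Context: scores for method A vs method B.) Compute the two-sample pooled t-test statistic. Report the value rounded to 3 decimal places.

x̄₁=42.000, s₁=5.938, n₁=20
x̄₂=38.375, s₂=5.397, n₂=8
s_p² = [19·5.938² + 7·5.397²]/26 = 33.6106
SE = √(s_p²·(1/20+1/8)) = 2.4253
t = (42.000−38.375)/2.4253 = 1.4947
df = 26

test statistic = 1.495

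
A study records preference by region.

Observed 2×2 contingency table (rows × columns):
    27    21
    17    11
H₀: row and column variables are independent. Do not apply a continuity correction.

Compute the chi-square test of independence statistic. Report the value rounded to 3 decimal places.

test statistic = 0.145

Row totals [48, 28], col totals [44, 32], n=76
χ² = (27−27.79)²/27.79 + (21−20.21)²/20.21 + (17−16.21)²/16.21 + (11−11.79)²/11.79 = 0.1446
df = 1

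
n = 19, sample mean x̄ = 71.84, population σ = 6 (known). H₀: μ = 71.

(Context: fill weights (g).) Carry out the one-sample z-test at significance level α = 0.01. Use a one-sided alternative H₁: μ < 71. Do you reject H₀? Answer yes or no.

SE = σ/√n = 6/√19 = 1.3765
z = (x̄−μ₀)/SE = (71.84−71)/1.3765 = 0.6102
p-value (one-sided, H₁ less) = 0.72915
At α=0.01: p ≥ α → fail to reject H₀

reject H₀: no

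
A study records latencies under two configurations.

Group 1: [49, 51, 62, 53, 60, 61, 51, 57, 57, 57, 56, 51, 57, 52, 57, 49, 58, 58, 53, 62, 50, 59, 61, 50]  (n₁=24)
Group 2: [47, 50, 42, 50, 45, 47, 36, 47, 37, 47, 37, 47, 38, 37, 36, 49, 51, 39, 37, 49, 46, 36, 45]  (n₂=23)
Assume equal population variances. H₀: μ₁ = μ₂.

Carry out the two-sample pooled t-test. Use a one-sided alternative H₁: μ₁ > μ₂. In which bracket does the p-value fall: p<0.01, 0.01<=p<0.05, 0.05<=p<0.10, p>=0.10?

x̄₁=55.458, s₁=4.334, n₁=24
x̄₂=43.261, s₂=5.487, n₂=23
s_p² = [23·4.334² + 22·5.487²]/45 = 24.3198
SE = √(s_p²·(1/24+1/23)) = 1.4390
t = (55.458−43.261)/1.4390 = 8.4764
df = 45
p-value (one-sided, H₁ greater) = 0.00000
→ bracket: p<0.01

p-value bracket: p<0.01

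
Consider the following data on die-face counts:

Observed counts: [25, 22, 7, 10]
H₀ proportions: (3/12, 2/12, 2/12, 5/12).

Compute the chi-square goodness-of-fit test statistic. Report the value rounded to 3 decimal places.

n = 64; E_i = n·p_i = [16.00, 10.67, 10.67, 26.67]
χ² = (25−16.00)²/16.00 + (22−10.67)²/10.67 + (7−10.67)²/10.67 + (10−26.67)²/26.67 = 28.7813
df = 3

test statistic = 28.781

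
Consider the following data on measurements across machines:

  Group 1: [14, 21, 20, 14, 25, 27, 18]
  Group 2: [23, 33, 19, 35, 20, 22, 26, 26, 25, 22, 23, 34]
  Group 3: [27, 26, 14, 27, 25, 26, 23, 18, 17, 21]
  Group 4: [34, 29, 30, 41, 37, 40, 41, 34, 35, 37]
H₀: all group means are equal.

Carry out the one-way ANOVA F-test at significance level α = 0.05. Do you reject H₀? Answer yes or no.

Group means [19.86, 25.67, 22.40, 35.80], grand mean 26.385
SSB = Σnᵢ(x̄ᵢ−x̄)² = 1349.707; SSW = ΣΣ(x−x̄ᵢ)² = 837.524
MSB = 1349.707/3 = 449.9023; MSW = 837.524/35 = 23.9293
F = MSB/MSW = 18.8014
df = (3, 35)
p-value (upper-tail) = 0.00000
At α=0.05: p < α → reject H₀

reject H₀: yes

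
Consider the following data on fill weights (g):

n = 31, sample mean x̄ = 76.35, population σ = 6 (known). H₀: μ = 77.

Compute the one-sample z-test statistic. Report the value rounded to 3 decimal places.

SE = σ/√n = 6/√31 = 1.0776
z = (x̄−μ₀)/SE = (76.35−77)/1.0776 = -0.6032

test statistic = -0.603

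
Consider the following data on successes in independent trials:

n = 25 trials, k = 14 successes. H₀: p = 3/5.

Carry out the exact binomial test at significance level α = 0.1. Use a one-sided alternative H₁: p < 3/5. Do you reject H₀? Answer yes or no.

Exact binomial: n=25, k=14, p₀=3/5=0.6000
P(X≤14) from Σ C(n,i)·p₀^i·(1−p₀)^(n−i)
p-value (one-sided, H₁ less) = 0.41423
At α=0.1: p ≥ α → fail to reject H₀

reject H₀: no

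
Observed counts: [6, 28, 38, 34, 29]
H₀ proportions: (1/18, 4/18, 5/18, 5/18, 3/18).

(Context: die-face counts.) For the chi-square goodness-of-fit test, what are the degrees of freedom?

degrees of freedom = 4

df = k − 1 = 5 − 1 = 4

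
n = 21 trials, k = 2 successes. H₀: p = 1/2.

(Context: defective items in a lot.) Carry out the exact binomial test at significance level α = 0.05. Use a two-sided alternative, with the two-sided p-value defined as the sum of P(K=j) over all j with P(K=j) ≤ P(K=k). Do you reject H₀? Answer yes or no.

Exact binomial: n=21, k=2, p₀=1/2=0.5000
P(X=j) = C(n,j)·p₀^j·(1−p₀)^(n−j); p = Σ P(X=j) over j with P(X=j) ≤ P(X=2)
p-value (two-sided) = 0.00022
At α=0.05: p < α → reject H₀

reject H₀: yes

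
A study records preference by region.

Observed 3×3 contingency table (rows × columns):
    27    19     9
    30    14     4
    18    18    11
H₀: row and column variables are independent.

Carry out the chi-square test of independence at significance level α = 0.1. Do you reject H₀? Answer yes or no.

reject H₀: no

Row totals [55, 48, 47], col totals [75, 51, 24], n=150
χ² = (27−27.50)²/27.50 + (19−18.70)²/18.70 + (9−8.80)²/8.80 + (30−24.00)²/24.00 + (14−16.32)²/16.32 + (4−7.68)²/7.68 + (18−23.50)²/23.50 + (18−15.98)²/15.98 + (11−7.52)²/7.52 = 6.7646
df = 4
p-value (upper-tail) = 0.14886
At α=0.1: p ≥ α → fail to reject H₀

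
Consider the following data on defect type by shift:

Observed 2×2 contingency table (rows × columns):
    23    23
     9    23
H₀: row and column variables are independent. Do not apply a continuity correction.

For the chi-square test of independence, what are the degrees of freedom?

degrees of freedom = 1

df = (r−1)(c−1) = (2−1)·(2−1) = 1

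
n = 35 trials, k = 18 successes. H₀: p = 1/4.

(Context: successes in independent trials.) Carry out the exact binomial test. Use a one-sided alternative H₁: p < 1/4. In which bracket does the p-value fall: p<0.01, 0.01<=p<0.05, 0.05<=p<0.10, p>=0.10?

Exact binomial: n=35, k=18, p₀=1/4=0.2500
P(X≤18) from Σ C(n,i)·p₀^i·(1−p₀)^(n−i)
p-value (one-sided, H₁ less) = 0.99980
→ bracket: p>=0.10

p-value bracket: p>=0.10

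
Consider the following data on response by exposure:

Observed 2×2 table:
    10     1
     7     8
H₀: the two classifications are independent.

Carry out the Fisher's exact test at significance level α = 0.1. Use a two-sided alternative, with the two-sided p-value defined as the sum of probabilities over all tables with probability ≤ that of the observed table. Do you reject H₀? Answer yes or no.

reject H₀: yes

Margins: r₁=11, r₂=15, c₁=17, c₂=9, n=26
p_obs = C(11,10)·C(15,7)/C(26,17); sum pmf over tables with pmf ≤ p_obs
p-value (two-sided) = 0.03616
At α=0.1: p < α → reject H₀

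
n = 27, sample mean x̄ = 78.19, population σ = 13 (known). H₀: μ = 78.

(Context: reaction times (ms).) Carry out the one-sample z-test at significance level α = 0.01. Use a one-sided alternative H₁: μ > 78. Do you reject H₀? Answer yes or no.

SE = σ/√n = 13/√27 = 2.5019
z = (x̄−μ₀)/SE = (78.19−78)/2.5019 = 0.0759
p-value (one-sided, H₁ greater) = 0.46973
At α=0.01: p ≥ α → fail to reject H₀

reject H₀: no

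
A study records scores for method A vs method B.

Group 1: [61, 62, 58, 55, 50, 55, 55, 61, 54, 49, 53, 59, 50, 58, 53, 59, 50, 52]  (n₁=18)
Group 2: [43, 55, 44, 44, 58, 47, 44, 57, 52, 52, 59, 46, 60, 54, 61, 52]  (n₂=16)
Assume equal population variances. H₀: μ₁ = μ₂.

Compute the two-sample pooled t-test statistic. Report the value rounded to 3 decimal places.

test statistic = 1.905

x̄₁=55.222, s₁=4.195, n₁=18
x̄₂=51.750, s₂=6.330, n₂=16
s_p² = [17·4.195² + 15·6.330²]/32 = 28.1285
SE = √(s_p²·(1/18+1/16)) = 1.8223
t = (55.222−51.750)/1.8223 = 1.9054
df = 32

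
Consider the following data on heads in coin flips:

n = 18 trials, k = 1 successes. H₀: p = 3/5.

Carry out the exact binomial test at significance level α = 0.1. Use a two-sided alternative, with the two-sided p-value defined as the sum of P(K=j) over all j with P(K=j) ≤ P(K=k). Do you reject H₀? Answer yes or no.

Exact binomial: n=18, k=1, p₀=3/5=0.6000
P(X=j) = C(n,j)·p₀^j·(1−p₀)^(n−j); p = Σ P(X=j) over j with P(X=j) ≤ P(X=1)
p-value (two-sided) = 0.00000
At α=0.1: p < α → reject H₀

reject H₀: yes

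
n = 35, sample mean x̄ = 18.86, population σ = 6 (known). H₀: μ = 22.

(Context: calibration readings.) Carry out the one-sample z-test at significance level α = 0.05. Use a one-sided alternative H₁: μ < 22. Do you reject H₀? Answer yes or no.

SE = σ/√n = 6/√35 = 1.0142
z = (x̄−μ₀)/SE = (18.86−22)/1.0142 = -3.0961
p-value (one-sided, H₁ less) = 0.00098
At α=0.05: p < α → reject H₀

reject H₀: yes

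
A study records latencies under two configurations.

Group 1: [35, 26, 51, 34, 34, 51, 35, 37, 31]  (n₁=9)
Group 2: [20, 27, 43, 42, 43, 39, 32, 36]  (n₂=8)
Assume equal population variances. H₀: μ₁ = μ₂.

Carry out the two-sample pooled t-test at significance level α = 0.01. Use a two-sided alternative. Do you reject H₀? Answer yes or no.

reject H₀: no

x̄₁=37.111, s₁=8.477, n₁=9
x̄₂=35.250, s₂=8.379, n₂=8
s_p² = [8·8.477² + 7·8.379²]/15 = 71.0926
SE = √(s_p²·(1/9+1/8)) = 4.0970
t = (37.111−35.250)/4.0970 = 0.4543
df = 15
p-value (two-sided) = 0.65615
At α=0.01: p ≥ α → fail to reject H₀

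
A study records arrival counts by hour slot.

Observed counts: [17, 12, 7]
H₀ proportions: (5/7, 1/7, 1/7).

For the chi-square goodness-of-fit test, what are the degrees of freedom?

df = k − 1 = 3 − 1 = 2

degrees of freedom = 2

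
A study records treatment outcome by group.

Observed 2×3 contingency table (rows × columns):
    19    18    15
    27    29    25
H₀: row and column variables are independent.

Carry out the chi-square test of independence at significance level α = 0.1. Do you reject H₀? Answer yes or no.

reject H₀: no

Row totals [52, 81], col totals [46, 47, 40], n=133
χ² = (19−17.98)²/17.98 + (18−18.38)²/18.38 + (15−15.64)²/15.64 + (27−28.02)²/28.02 + (29−28.62)²/28.62 + (25−24.36)²/24.36 = 0.1496
df = 2
p-value (upper-tail) = 0.92794
At α=0.1: p ≥ α → fail to reject H₀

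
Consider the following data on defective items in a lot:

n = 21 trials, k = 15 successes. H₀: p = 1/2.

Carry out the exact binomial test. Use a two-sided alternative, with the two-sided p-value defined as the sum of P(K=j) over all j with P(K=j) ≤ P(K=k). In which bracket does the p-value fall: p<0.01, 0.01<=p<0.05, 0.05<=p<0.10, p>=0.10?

Exact binomial: n=21, k=15, p₀=1/2=0.5000
P(X=j) = C(n,j)·p₀^j·(1−p₀)^(n−j); p = Σ P(X=j) over j with P(X=j) ≤ P(X=15)
p-value (two-sided) = 0.07835
→ bracket: 0.05<=p<0.10

p-value bracket: 0.05<=p<0.10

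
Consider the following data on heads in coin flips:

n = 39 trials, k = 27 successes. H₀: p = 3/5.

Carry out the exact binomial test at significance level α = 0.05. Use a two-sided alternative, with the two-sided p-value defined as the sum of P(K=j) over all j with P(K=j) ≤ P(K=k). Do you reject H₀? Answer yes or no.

reject H₀: no

Exact binomial: n=39, k=27, p₀=3/5=0.6000
P(X=j) = C(n,j)·p₀^j·(1−p₀)^(n−j); p = Σ P(X=j) over j with P(X=j) ≤ P(X=27)
p-value (two-sided) = 0.25743
At α=0.05: p ≥ α → fail to reject H₀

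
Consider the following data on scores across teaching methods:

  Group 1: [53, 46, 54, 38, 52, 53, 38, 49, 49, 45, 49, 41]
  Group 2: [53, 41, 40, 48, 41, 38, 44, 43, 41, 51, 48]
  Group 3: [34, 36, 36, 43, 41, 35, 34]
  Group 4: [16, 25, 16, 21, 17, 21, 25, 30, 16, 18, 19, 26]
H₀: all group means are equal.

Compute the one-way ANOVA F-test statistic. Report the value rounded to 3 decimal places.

Group means [47.25, 44.36, 37.00, 20.83], grand mean 37.238
SSB = Σnᵢ(x̄ᵢ−x̄)² = 4991.157; SSW = ΣΣ(x−x̄ᵢ)² = 918.462
MSB = 4991.157/3 = 1663.7190; MSW = 918.462/38 = 24.1701
F = MSB/MSW = 68.8339
df = (3, 38)

test statistic = 68.834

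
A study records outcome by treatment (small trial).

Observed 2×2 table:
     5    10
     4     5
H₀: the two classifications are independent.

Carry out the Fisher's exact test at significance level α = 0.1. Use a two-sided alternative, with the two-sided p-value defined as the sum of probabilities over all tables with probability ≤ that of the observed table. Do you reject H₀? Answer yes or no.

reject H₀: no

Margins: r₁=15, r₂=9, c₁=9, c₂=15, n=24
p_obs = C(15,5)·C(9,4)/C(24,9); sum pmf over tables with pmf ≤ p_obs
p-value (two-sided) = 0.67846
At α=0.1: p ≥ α → fail to reject H₀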